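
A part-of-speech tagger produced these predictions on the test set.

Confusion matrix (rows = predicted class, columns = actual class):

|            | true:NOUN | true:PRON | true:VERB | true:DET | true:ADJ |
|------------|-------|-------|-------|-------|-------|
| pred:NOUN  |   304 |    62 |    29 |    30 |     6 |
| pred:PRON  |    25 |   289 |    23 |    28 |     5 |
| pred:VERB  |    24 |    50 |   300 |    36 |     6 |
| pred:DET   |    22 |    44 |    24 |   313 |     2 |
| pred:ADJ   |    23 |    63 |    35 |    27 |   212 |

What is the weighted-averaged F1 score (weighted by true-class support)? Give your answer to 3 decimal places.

0.713

Per-class F1 score (2·TP/(2·TP+FP+FN)):
  NOUN: TP=304, FP=62+29+30+6=127, FN=25+24+22+23=94 → 608/829 = 0.7334
  PRON: TP=289, FP=25+23+28+5=81, FN=62+50+44+63=219 → 578/878 = 0.6583
  VERB: TP=300, FP=24+50+36+6=116, FN=29+23+24+35=111 → 600/827 = 0.7255
  DET: TP=313, FP=22+44+24+2=92, FN=30+28+36+27=121 → 626/839 = 0.7461
  ADJ: TP=212, FP=23+63+35+27=148, FN=6+5+6+2=19 → 424/591 = 0.7174
Weighted-F1 score = Σ (supportᵢ/N)·F1 scoreᵢ with N=1982: (398/1982)·0.7334 + (508/1982)·0.6583 + (411/1982)·0.7255 + (434/1982)·0.7461 + (231/1982)·0.7174 = 0.713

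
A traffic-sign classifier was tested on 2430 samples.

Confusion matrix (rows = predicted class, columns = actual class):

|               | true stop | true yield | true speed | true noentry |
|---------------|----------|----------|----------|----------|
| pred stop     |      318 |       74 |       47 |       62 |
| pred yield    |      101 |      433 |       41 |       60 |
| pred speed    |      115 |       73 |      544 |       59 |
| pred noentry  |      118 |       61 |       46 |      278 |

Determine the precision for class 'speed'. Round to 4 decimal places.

0.6877

precision = TP/(TP+FP).
speed: TP=544, FP=115+73+59=247 → 544/791 = 0.68774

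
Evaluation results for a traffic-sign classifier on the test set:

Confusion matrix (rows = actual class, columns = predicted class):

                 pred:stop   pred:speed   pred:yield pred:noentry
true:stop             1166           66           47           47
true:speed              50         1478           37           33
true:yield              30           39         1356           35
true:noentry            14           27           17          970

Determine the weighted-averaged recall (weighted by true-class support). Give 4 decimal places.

Per-class recall (TP/(TP+FN)):
  stop: TP=1166, FN=66+47+47=160 → 1166/1326 = 0.87934
  speed: TP=1478, FN=50+37+33=120 → 1478/1598 = 0.92491
  yield: TP=1356, FN=30+39+35=104 → 1356/1460 = 0.92877
  noentry: TP=970, FN=14+27+17=58 → 970/1028 = 0.94358
Weighted-recall = Σ (supportᵢ/N)·recallᵢ with N=5412: (1326/5412)·0.87934 + (1598/5412)·0.92491 + (1460/5412)·0.92877 + (1028/5412)·0.94358 = 0.9183

0.9183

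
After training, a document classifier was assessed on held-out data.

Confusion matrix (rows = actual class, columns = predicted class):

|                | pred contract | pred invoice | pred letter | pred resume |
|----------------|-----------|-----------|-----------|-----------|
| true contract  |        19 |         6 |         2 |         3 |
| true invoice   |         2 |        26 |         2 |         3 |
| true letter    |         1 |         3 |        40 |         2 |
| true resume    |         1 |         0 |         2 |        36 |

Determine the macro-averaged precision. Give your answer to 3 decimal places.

Per-class precision (TP/(TP+FP)):
  contract: TP=19, FP=2+1+1=4 → 19/23 = 0.8261
  invoice: TP=26, FP=6+3+0=9 → 26/35 = 0.7429
  letter: TP=40, FP=2+2+2=6 → 40/46 = 0.8696
  resume: TP=36, FP=3+3+2=8 → 36/44 = 0.8182
Macro-precision = mean = (0.8261 + 0.7429 + 0.8696 + 0.8182) / 4 = 0.814

0.814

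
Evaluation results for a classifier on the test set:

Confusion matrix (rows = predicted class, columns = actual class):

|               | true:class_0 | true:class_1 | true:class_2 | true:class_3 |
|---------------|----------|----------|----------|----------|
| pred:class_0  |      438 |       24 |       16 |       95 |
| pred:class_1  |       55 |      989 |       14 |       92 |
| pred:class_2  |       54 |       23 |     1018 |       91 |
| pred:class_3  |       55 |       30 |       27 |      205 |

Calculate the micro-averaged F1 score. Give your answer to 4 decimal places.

0.8215

Micro-averaging pools counts across classes: ΣTP=2650, ΣFP=576, ΣFN=576.
Micro-F1 score = 2·TP/(2·TP+FP+FN) on pooled counts = 0.8215 (equals overall accuracy in single-label multiclass).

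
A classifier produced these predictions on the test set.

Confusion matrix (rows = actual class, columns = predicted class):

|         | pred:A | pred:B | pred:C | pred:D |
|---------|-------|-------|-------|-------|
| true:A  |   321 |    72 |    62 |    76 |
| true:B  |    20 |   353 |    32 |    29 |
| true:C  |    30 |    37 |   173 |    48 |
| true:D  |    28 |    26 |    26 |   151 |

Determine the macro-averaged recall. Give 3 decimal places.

0.668

Per-class recall (TP/(TP+FN)):
  A: TP=321, FN=72+62+76=210 → 321/531 = 0.6045
  B: TP=353, FN=20+32+29=81 → 353/434 = 0.8134
  C: TP=173, FN=30+37+48=115 → 173/288 = 0.6007
  D: TP=151, FN=28+26+26=80 → 151/231 = 0.6537
Macro-recall = mean = (0.6045 + 0.8134 + 0.6007 + 0.6537) / 4 = 0.668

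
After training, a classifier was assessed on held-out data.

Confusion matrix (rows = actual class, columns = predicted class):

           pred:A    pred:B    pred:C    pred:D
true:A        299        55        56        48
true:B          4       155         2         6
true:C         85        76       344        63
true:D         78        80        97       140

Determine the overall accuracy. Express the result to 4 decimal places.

0.5907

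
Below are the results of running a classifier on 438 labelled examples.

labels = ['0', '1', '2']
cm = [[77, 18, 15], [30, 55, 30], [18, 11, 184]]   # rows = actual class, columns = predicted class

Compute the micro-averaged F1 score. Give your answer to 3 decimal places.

0.721

Micro-averaging pools counts across classes: ΣTP=316, ΣFP=122, ΣFN=122.
Micro-F1 score = 2·TP/(2·TP+FP+FN) on pooled counts = 0.721 (equals overall accuracy in single-label multiclass).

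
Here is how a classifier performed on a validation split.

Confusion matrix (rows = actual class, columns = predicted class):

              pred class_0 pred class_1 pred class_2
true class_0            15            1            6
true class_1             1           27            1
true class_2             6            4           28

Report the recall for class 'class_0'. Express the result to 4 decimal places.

0.6818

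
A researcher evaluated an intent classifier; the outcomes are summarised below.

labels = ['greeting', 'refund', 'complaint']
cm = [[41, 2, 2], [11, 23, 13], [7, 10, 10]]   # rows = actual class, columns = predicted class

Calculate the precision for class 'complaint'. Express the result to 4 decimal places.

0.4000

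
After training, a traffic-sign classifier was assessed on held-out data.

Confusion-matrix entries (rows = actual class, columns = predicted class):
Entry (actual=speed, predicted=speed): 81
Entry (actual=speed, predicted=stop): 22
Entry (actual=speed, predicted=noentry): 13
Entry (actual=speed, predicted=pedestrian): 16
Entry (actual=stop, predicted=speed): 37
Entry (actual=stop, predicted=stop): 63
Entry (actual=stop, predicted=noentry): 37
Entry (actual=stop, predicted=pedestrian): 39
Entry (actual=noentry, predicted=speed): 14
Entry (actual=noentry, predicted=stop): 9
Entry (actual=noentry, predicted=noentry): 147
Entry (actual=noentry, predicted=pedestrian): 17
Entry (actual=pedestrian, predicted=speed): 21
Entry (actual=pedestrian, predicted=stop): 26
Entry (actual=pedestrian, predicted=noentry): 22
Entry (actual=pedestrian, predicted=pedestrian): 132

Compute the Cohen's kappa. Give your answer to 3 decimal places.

0.474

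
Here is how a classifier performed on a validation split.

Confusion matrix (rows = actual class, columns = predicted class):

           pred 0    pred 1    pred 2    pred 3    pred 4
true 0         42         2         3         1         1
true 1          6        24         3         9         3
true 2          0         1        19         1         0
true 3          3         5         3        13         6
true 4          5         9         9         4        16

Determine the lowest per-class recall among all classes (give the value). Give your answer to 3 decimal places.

Per-class recall (TP/(TP+FN)):
  0: TP=42, FN=2+3+1+1=7 → 42/49 = 0.8571
  1: TP=24, FN=6+3+9+3=21 → 24/45 = 0.5333
  2: TP=19, FN=0+1+1+0=2 → 19/21 = 0.9048
  3: TP=13, FN=3+5+3+6=17 → 13/30 = 0.4333
  4: TP=16, FN=5+9+9+4=27 → 16/43 = 0.3721
Lowest is class '4' with recall = 0.372.

0.372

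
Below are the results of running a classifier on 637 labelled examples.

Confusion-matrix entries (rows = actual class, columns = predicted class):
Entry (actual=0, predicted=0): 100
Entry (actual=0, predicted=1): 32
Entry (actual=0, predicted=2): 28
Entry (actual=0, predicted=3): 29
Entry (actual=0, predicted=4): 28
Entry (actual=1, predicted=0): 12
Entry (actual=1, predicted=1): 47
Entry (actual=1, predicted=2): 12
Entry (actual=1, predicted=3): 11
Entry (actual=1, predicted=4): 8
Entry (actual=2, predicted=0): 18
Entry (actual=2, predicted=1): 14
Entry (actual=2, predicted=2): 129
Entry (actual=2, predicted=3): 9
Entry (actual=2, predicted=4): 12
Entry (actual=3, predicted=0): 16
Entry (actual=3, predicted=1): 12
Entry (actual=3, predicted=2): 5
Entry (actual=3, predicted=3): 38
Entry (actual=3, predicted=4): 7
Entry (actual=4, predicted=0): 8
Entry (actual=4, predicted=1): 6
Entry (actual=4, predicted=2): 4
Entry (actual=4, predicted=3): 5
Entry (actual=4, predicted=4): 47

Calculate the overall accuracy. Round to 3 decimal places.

0.567

Accuracy = trace / total = (100+47+129+38+47=361) / 637 = 361/637 = 0.567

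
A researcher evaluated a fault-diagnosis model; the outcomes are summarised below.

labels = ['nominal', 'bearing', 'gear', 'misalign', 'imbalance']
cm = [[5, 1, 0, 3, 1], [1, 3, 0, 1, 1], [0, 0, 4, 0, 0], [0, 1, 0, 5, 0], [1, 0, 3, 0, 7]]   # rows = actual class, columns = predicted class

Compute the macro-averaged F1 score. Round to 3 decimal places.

Per-class F1 score (2·TP/(2·TP+FP+FN)):
  nominal: TP=5, FP=1+0+0+1=2, FN=1+0+3+1=5 → 10/17 = 0.5882
  bearing: TP=3, FP=1+0+1+0=2, FN=1+0+1+1=3 → 6/11 = 0.5455
  gear: TP=4, FP=0+0+0+3=3, FN=0+0+0+0=0 → 8/11 = 0.7273
  misalign: TP=5, FP=3+1+0+0=4, FN=0+1+0+0=1 → 10/15 = 0.6667
  imbalance: TP=7, FP=1+1+0+0=2, FN=1+0+3+0=4 → 14/20 = 0.7000
Macro-F1 score = mean = (0.5882 + 0.5455 + 0.7273 + 0.6667 + 0.7000) / 5 = 0.646

0.646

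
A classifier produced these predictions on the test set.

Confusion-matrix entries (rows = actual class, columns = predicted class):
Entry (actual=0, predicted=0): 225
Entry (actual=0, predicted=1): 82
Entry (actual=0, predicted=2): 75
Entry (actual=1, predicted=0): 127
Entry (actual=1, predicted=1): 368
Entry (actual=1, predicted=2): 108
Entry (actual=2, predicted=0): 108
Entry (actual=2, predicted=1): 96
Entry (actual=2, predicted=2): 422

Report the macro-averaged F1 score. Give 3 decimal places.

0.620

Per-class F1 score (2·TP/(2·TP+FP+FN)):
  0: TP=225, FP=127+108=235, FN=82+75=157 → 450/842 = 0.5344
  1: TP=368, FP=82+96=178, FN=127+108=235 → 736/1149 = 0.6406
  2: TP=422, FP=75+108=183, FN=108+96=204 → 844/1231 = 0.6856
Macro-F1 score = mean = (0.5344 + 0.6406 + 0.6856) / 3 = 0.620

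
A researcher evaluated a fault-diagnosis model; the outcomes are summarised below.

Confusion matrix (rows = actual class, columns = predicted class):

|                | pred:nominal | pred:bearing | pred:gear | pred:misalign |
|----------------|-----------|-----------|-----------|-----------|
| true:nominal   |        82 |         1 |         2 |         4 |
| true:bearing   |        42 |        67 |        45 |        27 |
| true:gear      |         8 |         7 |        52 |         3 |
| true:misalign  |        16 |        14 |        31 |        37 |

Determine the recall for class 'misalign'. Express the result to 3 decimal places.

Treat 'misalign' as positive and all other classes as negative.
recall = TP/(TP+FN).
misalign: TP=37, FN=16+14+31=61 → 37/98 = 0.3776

0.378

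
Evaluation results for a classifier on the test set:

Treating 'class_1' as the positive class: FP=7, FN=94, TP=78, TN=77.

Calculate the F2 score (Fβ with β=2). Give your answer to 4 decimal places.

0.5045

Fβ = (1+β²)·TP / ((1+β²)·TP + β²·FN + FP), with β²=4
= 5·78 / (5·78 + 4·94 + 7) = 0.5045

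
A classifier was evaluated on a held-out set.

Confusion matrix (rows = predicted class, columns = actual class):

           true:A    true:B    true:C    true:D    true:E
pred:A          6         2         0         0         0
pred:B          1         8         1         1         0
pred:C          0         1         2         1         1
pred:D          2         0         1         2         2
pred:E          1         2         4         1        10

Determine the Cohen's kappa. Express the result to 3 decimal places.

Observed agreement pₒ = trace/N = 28/49 = 0.5714
Expected agreement pₑ = Σ (rowᵢ·colᵢ)/N² = (10·8 + 13·11 + 8·5 + 5·7 + 13·18)/49² = 0.2216
κ = (pₒ − pₑ)/(1 − pₑ) = (0.5714 − 0.2216)/(1 − 0.2216) = 0.449

0.449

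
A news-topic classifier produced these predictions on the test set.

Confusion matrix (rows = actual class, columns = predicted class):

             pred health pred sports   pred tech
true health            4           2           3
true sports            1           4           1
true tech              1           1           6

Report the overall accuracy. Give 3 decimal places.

0.609

Accuracy = trace / total = (4+4+6=14) / 23 = 14/23 = 0.609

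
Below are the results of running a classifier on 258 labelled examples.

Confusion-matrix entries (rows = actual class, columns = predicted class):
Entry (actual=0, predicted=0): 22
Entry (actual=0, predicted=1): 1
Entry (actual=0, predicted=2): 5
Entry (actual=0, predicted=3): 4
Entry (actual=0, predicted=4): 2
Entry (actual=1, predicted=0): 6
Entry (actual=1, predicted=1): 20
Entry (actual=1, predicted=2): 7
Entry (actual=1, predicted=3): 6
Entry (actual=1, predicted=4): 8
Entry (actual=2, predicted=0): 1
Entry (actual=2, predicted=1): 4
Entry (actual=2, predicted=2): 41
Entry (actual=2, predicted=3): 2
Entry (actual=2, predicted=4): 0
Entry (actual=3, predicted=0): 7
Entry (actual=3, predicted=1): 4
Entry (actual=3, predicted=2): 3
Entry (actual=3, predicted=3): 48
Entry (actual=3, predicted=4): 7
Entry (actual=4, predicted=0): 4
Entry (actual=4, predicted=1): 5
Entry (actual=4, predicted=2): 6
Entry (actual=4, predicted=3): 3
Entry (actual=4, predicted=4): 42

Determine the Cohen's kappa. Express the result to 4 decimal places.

0.5842

Observed agreement pₒ = trace/N = 173/258 = 0.67054
Expected agreement pₑ = Σ (rowᵢ·colᵢ)/N² = (34·40 + 47·34 + 48·62 + 69·63 + 60·59)/258² = 0.20763
κ = (pₒ − pₑ)/(1 − pₑ) = (0.67054 − 0.20763)/(1 − 0.20763) = 0.5842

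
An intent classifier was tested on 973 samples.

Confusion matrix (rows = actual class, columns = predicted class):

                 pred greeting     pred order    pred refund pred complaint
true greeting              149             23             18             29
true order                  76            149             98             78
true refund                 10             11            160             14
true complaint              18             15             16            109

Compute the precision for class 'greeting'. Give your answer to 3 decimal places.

0.589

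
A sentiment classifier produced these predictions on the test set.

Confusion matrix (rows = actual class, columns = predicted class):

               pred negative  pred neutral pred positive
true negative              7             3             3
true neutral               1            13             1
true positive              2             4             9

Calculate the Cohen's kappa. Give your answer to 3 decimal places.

0.508

Observed agreement pₒ = trace/N = 29/43 = 0.6744
Expected agreement pₑ = Σ (rowᵢ·colᵢ)/N² = (13·10 + 15·20 + 15·13)/43² = 0.3380
κ = (pₒ − pₑ)/(1 − pₑ) = (0.6744 − 0.3380)/(1 − 0.3380) = 0.508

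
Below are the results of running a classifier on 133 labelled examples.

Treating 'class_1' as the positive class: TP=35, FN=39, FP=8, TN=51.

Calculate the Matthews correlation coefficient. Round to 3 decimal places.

0.358

MCC = (TP·TN − FP·FN) / √((TP+FP)(TP+FN)(TN+FP)(TN+FN))
Numerator = 35·51 − 8·39 = 1473
Denominator = √(43·74·59·90) = √16896420 = 4110.5255
MCC = 1473 / 4110.5255 = 0.358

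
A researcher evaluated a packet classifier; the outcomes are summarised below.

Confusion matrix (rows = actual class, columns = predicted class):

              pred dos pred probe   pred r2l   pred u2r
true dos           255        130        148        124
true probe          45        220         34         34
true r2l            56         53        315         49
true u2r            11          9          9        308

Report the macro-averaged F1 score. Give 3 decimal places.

Per-class F1 score (2·TP/(2·TP+FP+FN)):
  dos: TP=255, FP=45+56+11=112, FN=130+148+124=402 → 510/1024 = 0.4980
  probe: TP=220, FP=130+53+9=192, FN=45+34+34=113 → 440/745 = 0.5906
  r2l: TP=315, FP=148+34+9=191, FN=56+53+49=158 → 630/979 = 0.6435
  u2r: TP=308, FP=124+34+49=207, FN=11+9+9=29 → 616/852 = 0.7230
Macro-F1 score = mean = (0.4980 + 0.5906 + 0.6435 + 0.7230) / 4 = 0.614

0.614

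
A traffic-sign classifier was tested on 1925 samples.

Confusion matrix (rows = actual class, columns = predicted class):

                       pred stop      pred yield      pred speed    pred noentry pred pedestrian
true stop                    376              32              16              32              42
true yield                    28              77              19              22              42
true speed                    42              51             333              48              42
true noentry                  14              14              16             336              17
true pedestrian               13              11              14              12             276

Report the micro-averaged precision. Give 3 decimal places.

0.726

Micro-averaging pools counts across classes: ΣTP=1398, ΣFP=527, ΣFN=527.
Micro-precision = TP/(TP+FP) on pooled counts = 0.726 (equals overall accuracy in single-label multiclass).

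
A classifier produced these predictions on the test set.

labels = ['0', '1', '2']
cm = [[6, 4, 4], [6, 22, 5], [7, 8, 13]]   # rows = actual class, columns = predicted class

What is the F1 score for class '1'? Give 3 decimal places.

0.657

Treat '1' as positive and all other classes as negative.
F1 score = 2·TP/(2·TP+FP+FN).
1: TP=22, FP=4+8=12, FN=6+5=11 → 44/67 = 0.6567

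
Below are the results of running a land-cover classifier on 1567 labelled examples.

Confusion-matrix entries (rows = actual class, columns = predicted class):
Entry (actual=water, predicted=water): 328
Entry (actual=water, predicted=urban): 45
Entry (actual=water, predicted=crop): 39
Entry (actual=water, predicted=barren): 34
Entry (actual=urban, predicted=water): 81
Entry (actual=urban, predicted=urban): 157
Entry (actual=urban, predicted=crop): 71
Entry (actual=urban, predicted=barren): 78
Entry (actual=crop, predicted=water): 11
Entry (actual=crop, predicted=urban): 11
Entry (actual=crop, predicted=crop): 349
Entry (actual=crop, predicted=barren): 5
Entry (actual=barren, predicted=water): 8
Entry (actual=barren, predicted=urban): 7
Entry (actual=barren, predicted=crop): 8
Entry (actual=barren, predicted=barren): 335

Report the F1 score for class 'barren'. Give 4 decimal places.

Take TP from the diagonal, FP from the rest of the 'barren' prediction marginal, FN from the rest of the 'barren' actual marginal.
F1 score = 2·TP/(2·TP+FP+FN).
barren: TP=335, FP=34+78+5=117, FN=8+7+8=23 → 670/810 = 0.82716

0.8272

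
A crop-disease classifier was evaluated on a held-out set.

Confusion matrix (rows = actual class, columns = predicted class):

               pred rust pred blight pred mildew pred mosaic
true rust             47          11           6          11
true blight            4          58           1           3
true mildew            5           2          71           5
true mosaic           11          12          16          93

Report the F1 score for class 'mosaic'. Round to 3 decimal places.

F1 score = 2·TP/(2·TP+FP+FN).
mosaic: TP=93, FP=11+3+5=19, FN=11+12+16=39 → 186/244 = 0.7623

0.762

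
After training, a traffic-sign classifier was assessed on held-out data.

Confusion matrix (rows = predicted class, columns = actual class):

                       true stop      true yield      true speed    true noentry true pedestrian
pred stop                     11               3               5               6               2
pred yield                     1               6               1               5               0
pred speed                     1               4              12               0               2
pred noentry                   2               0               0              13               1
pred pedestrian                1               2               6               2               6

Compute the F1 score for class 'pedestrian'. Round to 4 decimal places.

0.4286

One-vs-rest for 'pedestrian': TP = diagonal; FP = other classes predicted 'pedestrian'; FN = 'pedestrian' predicted as other.
F1 score = 2·TP/(2·TP+FP+FN).
pedestrian: TP=6, FP=1+2+6+2=11, FN=2+0+2+1=5 → 12/28 = 0.42857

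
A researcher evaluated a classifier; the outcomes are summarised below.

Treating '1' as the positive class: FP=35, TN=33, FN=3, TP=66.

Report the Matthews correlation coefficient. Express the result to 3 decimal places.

0.502

MCC = (TP·TN − FP·FN) / √((TP+FP)(TP+FN)(TN+FP)(TN+FN))
Numerator = 66·33 − 35·3 = 2073
Denominator = √(101·69·68·36) = √17060112 = 4130.3888
MCC = 2073 / 4130.3888 = 0.502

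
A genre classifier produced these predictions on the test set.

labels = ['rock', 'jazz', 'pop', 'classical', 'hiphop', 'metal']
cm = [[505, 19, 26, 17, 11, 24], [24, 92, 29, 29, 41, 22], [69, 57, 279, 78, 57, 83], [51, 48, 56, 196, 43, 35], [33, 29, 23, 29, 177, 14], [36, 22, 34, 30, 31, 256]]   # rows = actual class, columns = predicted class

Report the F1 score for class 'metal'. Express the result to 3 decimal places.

F1 score = 2·TP/(2·TP+FP+FN).
metal: TP=256, FP=24+22+83+35+14=178, FN=36+22+34+30+31=153 → 512/843 = 0.6074

0.607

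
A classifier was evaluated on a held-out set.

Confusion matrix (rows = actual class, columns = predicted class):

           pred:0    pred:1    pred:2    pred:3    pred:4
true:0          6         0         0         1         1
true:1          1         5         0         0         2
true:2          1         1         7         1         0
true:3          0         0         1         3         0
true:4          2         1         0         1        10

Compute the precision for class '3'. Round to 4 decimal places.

0.5000

Treat '3' as positive and all other classes as negative.
precision = TP/(TP+FP).
3: TP=3, FP=1+0+1+1=3 → 3/6 = 0.50000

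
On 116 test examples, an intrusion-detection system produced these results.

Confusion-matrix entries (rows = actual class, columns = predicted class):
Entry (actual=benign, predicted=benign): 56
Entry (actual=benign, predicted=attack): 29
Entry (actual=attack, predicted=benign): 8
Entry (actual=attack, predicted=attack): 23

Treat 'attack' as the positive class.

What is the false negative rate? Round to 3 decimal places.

0.258

FNR = FN/(FN+TP) = 8/(8+23) = 0.258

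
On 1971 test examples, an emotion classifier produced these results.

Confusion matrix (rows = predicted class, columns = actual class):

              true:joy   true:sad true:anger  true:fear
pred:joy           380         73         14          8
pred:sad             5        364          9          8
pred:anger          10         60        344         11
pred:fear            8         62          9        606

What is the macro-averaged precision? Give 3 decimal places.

0.859

Per-class precision (TP/(TP+FP)):
  joy: TP=380, FP=73+14+8=95 → 380/475 = 0.8000
  sad: TP=364, FP=5+9+8=22 → 364/386 = 0.9430
  anger: TP=344, FP=10+60+11=81 → 344/425 = 0.8094
  fear: TP=606, FP=8+62+9=79 → 606/685 = 0.8847
Macro-precision = mean = (0.8000 + 0.9430 + 0.8094 + 0.8847) / 4 = 0.859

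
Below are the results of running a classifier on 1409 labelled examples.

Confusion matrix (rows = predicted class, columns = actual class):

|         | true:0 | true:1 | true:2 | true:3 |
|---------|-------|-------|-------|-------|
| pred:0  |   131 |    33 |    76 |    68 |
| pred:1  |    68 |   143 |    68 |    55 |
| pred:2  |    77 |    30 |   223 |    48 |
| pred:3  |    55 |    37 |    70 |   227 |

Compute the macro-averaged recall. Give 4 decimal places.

Per-class recall (TP/(TP+FN)):
  0: TP=131, FN=68+77+55=200 → 131/331 = 0.39577
  1: TP=143, FN=33+30+37=100 → 143/243 = 0.58848
  2: TP=223, FN=76+68+70=214 → 223/437 = 0.51030
  3: TP=227, FN=68+55+48=171 → 227/398 = 0.57035
Macro-recall = mean = (0.39577 + 0.58848 + 0.51030 + 0.57035) / 4 = 0.5162

0.5162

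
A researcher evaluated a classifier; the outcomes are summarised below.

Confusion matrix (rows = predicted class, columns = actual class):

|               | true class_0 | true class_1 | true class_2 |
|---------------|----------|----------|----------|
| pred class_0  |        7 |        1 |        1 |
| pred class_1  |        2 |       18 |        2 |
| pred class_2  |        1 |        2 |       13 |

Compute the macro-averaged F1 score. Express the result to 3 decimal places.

Per-class F1 score (2·TP/(2·TP+FP+FN)):
  class_0: TP=7, FP=1+1=2, FN=2+1=3 → 14/19 = 0.7368
  class_1: TP=18, FP=2+2=4, FN=1+2=3 → 36/43 = 0.8372
  class_2: TP=13, FP=1+2=3, FN=1+2=3 → 26/32 = 0.8125
Macro-F1 score = mean = (0.7368 + 0.8372 + 0.8125) / 3 = 0.796

0.796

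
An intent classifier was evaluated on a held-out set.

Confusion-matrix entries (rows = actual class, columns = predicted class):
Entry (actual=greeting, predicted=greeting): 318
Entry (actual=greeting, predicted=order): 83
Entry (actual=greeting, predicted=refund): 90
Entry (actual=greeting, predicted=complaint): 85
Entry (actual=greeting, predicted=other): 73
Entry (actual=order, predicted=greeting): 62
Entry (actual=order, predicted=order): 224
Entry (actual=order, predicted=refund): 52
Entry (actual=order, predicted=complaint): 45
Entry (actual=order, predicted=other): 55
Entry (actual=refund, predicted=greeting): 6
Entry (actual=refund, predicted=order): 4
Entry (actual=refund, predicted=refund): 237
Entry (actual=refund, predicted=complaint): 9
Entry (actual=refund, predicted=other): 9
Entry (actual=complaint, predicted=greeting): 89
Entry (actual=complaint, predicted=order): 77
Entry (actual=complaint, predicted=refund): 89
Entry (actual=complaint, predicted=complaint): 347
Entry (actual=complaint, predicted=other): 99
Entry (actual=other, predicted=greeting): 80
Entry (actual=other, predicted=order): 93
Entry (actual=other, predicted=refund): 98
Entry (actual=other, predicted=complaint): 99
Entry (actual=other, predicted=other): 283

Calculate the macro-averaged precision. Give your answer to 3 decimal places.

0.519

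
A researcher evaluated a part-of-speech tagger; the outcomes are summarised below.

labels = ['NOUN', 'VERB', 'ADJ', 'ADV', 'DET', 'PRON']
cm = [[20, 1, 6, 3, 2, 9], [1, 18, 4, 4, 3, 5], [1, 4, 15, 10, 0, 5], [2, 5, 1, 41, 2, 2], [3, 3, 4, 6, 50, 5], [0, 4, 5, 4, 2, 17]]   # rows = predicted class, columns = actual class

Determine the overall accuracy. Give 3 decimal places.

0.603

Accuracy = trace / total = (20+18+15+41+50+17=161) / 267 = 161/267 = 0.603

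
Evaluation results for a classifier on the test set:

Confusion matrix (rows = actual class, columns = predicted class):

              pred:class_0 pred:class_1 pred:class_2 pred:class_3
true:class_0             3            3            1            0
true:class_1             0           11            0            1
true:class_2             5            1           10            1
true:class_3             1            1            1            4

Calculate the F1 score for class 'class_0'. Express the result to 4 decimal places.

0.3750

Treat 'class_0' as positive and all other classes as negative.
F1 score = 2·TP/(2·TP+FP+FN).
class_0: TP=3, FP=0+5+1=6, FN=3+1+0=4 → 6/16 = 0.37500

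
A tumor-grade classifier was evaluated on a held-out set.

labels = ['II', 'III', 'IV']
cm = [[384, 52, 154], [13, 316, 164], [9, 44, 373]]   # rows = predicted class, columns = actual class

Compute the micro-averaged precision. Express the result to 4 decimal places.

Micro-averaging pools counts across classes: ΣTP=1073, ΣFP=436, ΣFN=436.
Micro-precision = TP/(TP+FP) on pooled counts = 0.7111 (equals overall accuracy in single-label multiclass).

0.7111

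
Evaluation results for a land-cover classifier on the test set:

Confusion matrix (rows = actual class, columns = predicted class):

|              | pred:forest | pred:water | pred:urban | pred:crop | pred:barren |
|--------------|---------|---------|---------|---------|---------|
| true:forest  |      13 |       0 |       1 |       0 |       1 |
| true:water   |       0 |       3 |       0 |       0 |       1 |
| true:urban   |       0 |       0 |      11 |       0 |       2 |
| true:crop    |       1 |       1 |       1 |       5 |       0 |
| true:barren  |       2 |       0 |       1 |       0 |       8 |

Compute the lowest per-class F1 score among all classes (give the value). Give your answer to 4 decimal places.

0.6957

Per-class F1 score (2·TP/(2·TP+FP+FN)):
  forest: TP=13, FP=0+0+1+2=3, FN=0+1+0+1=2 → 26/31 = 0.83871
  water: TP=3, FP=0+0+1+0=1, FN=0+0+0+1=1 → 6/8 = 0.75000
  urban: TP=11, FP=1+0+1+1=3, FN=0+0+0+2=2 → 22/27 = 0.81481
  crop: TP=5, FP=0+0+0+0=0, FN=1+1+1+0=3 → 10/13 = 0.76923
  barren: TP=8, FP=1+1+2+0=4, FN=2+0+1+0=3 → 16/23 = 0.69565
Lowest is class 'barren' with F1 score = 0.6957.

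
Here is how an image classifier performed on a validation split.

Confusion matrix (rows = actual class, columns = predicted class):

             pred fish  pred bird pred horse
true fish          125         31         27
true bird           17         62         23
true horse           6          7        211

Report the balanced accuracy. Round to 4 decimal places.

Balanced accuracy = mean of per-class recall.
  fish: recall = 125/183 = 0.68306
  bird: recall = 62/102 = 0.60784
  horse: recall = 211/224 = 0.94196
Mean = (0.68306 + 0.60784 + 0.94196) / 3 = 0.7443

0.7443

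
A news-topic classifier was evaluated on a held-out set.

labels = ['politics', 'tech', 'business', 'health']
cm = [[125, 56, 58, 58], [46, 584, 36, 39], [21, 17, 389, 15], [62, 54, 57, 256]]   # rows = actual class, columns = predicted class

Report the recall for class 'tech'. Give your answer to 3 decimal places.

0.828

Treat 'tech' as positive and all other classes as negative.
recall = TP/(TP+FN).
tech: TP=584, FN=46+36+39=121 → 584/705 = 0.8284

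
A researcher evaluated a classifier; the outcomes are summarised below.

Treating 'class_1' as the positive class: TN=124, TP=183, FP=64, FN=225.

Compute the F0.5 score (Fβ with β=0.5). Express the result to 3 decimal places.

0.655

Fβ = (1+β²)·TP / ((1+β²)·TP + β²·FN + FP), with β²=1/4
= 1.25·183 / (1.25·183 + 0.25·225 + 64) = 0.655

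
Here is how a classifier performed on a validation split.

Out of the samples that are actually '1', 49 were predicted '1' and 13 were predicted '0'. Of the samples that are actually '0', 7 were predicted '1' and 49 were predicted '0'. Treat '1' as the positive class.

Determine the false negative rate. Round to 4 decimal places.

0.2097

FNR = FN/(FN+TP) = 13/(13+49) = 0.2097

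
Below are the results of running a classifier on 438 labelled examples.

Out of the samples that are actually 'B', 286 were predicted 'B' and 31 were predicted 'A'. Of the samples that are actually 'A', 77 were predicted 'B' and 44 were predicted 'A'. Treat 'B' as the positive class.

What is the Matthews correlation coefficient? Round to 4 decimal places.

MCC = (TP·TN − FP·FN) / √((TP+FP)(TP+FN)(TN+FP)(TN+FN))
Numerator = 286·44 − 77·31 = 10197
Denominator = √(363·317·121·75) = √1044269325 = 32315.1563
MCC = 10197 / 32315.1563 = 0.3155

0.3155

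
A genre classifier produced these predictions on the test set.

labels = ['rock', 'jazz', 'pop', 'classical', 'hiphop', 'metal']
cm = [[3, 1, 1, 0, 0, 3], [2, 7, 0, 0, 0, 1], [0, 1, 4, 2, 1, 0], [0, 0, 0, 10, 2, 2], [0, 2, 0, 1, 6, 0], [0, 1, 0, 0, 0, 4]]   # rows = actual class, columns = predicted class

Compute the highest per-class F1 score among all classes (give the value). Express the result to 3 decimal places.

Per-class F1 score (2·TP/(2·TP+FP+FN)):
  rock: TP=3, FP=2+0+0+0+0=2, FN=1+1+0+0+3=5 → 6/13 = 0.4615
  jazz: TP=7, FP=1+1+0+2+1=5, FN=2+0+0+0+1=3 → 14/22 = 0.6364
  pop: TP=4, FP=1+0+0+0+0=1, FN=0+1+2+1+0=4 → 8/13 = 0.6154
  classical: TP=10, FP=0+0+2+1+0=3, FN=0+0+0+2+2=4 → 20/27 = 0.7407
  hiphop: TP=6, FP=0+0+1+2+0=3, FN=0+2+0+1+0=3 → 12/18 = 0.6667
  metal: TP=4, FP=3+1+0+2+0=6, FN=0+1+0+0+0=1 → 8/15 = 0.5333
Highest is class 'classical' with F1 score = 0.741.

0.741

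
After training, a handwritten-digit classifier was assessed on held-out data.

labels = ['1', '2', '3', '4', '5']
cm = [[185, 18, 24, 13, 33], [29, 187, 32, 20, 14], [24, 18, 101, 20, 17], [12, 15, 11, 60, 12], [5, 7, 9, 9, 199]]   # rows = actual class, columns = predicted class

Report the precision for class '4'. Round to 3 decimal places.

0.492

One-vs-rest for '4': TP = diagonal; FP = other classes predicted '4'; FN = '4' predicted as other.
precision = TP/(TP+FP).
4: TP=60, FP=13+20+20+9=62 → 60/122 = 0.4918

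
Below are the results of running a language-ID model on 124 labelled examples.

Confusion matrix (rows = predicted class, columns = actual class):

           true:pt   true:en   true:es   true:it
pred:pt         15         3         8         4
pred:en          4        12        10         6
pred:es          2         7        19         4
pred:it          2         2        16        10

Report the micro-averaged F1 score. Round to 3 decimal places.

Micro-averaging pools counts across classes: ΣTP=56, ΣFP=68, ΣFN=68.
Micro-F1 score = 2·TP/(2·TP+FP+FN) on pooled counts = 0.452 (equals overall accuracy in single-label multiclass).

0.452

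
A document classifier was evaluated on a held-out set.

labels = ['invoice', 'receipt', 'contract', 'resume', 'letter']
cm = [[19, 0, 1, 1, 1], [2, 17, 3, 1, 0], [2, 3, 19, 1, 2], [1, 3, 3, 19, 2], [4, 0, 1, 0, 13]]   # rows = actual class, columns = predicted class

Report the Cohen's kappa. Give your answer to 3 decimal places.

Observed agreement pₒ = trace/N = 87/118 = 0.7373
Expected agreement pₑ = Σ (rowᵢ·colᵢ)/N² = (22·28 + 23·23 + 27·27 + 28·22 + 18·18)/118² = 0.2021
κ = (pₒ − pₑ)/(1 − pₑ) = (0.7373 − 0.2021)/(1 − 0.2021) = 0.671

0.671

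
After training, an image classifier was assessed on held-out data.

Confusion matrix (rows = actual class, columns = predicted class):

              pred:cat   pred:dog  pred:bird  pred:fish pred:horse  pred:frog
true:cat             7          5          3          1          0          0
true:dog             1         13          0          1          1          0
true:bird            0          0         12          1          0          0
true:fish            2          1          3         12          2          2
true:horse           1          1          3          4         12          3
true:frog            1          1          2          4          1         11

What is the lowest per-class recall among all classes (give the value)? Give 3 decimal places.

Per-class recall (TP/(TP+FN)):
  cat: TP=7, FN=5+3+1+0+0=9 → 7/16 = 0.4375
  dog: TP=13, FN=1+0+1+1+0=3 → 13/16 = 0.8125
  bird: TP=12, FN=0+0+1+0+0=1 → 12/13 = 0.9231
  fish: TP=12, FN=2+1+3+2+2=10 → 12/22 = 0.5455
  horse: TP=12, FN=1+1+3+4+3=12 → 12/24 = 0.5000
  frog: TP=11, FN=1+1+2+4+1=9 → 11/20 = 0.5500
Lowest is class 'cat' with recall = 0.438.

0.438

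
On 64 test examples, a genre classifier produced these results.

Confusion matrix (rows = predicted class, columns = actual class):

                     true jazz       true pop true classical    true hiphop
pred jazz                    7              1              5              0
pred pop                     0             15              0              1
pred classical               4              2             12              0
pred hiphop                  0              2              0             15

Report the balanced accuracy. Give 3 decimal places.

Balanced accuracy = mean of per-class recall.
  jazz: recall = 7/11 = 0.6364
  pop: recall = 15/20 = 0.7500
  classical: recall = 12/17 = 0.7059
  hiphop: recall = 15/16 = 0.9375
Mean = (0.6364 + 0.7500 + 0.7059 + 0.9375) / 4 = 0.757

0.757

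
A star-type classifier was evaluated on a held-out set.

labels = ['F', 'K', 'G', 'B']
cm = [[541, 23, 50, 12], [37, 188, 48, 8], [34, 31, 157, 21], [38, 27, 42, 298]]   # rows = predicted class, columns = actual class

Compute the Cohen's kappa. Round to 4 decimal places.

0.6658

Observed agreement pₒ = trace/N = 1184/1555 = 0.76141
Expected agreement pₑ = Σ (rowᵢ·colᵢ)/N² = (650·626 + 269·281 + 297·243 + 339·405)/1555² = 0.28617
κ = (pₒ − pₑ)/(1 − pₑ) = (0.76141 − 0.28617)/(1 − 0.28617) = 0.6658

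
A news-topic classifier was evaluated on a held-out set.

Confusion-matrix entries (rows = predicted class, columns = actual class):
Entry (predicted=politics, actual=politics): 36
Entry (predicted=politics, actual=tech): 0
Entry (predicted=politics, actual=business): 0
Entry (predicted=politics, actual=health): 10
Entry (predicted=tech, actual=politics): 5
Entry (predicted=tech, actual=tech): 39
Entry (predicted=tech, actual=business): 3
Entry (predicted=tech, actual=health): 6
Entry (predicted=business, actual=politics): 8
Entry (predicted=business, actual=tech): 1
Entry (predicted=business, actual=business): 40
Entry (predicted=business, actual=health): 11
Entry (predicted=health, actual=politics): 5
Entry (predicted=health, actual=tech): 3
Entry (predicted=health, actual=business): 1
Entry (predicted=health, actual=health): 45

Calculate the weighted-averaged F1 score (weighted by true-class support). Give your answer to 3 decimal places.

Per-class F1 score (2·TP/(2·TP+FP+FN)):
  politics: TP=36, FP=0+0+10=10, FN=5+8+5=18 → 72/100 = 0.7200
  tech: TP=39, FP=5+3+6=14, FN=0+1+3=4 → 78/96 = 0.8125
  business: TP=40, FP=8+1+11=20, FN=0+3+1=4 → 80/104 = 0.7692
  health: TP=45, FP=5+3+1=9, FN=10+6+11=27 → 90/126 = 0.7143
Weighted-F1 score = Σ (supportᵢ/N)·F1 scoreᵢ with N=213: (54/213)·0.7200 + (43/213)·0.8125 + (44/213)·0.7692 + (72/213)·0.7143 = 0.747

0.747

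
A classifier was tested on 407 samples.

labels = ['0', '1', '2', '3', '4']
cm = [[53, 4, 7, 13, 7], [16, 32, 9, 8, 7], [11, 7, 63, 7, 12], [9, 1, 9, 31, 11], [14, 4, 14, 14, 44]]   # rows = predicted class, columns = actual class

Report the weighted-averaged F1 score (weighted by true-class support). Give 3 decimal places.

0.548

Per-class F1 score (2·TP/(2·TP+FP+FN)):
  0: TP=53, FP=4+7+13+7=31, FN=16+11+9+14=50 → 106/187 = 0.5668
  1: TP=32, FP=16+9+8+7=40, FN=4+7+1+4=16 → 64/120 = 0.5333
  2: TP=63, FP=11+7+7+12=37, FN=7+9+9+14=39 → 126/202 = 0.6238
  3: TP=31, FP=9+1+9+11=30, FN=13+8+7+14=42 → 62/134 = 0.4627
  4: TP=44, FP=14+4+14+14=46, FN=7+7+12+11=37 → 88/171 = 0.5146
Weighted-F1 score = Σ (supportᵢ/N)·F1 scoreᵢ with N=407: (103/407)·0.5668 + (48/407)·0.5333 + (102/407)·0.6238 + (73/407)·0.4627 + (81/407)·0.5146 = 0.548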